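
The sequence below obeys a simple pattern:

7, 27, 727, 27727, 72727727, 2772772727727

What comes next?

727277272772772727727

From term 3 onward, concatenate the second-to-last term with the last: 7·27 = 727, 27·727 = 27727, …
The next term joins 72727727 and 2772772727727.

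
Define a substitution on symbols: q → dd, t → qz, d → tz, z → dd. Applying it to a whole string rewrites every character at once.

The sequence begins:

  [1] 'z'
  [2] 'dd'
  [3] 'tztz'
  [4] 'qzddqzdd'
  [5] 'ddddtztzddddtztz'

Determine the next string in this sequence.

φ(ddddtztzddddtztz) expands symbol-by-symbol to tz tz tz tz qz dd qz dd tz tz tz tz qz dd qz dd; joining the 16 pieces gives the next term.

tztztztzqzddqzddtztztztzqzddqzdd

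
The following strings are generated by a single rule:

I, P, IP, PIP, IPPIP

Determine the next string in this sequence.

This is a Fibonacci-style word recurrence s(k) = s(k−2)·s(k−1): e.g. I·P = IP.
So term 6 is PIP·IPPIP.

PIPIPPIP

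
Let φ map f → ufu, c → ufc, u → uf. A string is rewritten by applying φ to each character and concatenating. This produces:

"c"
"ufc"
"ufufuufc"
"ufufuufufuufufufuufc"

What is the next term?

ufufuufufuufufufuufufuufufufuufufuufufuufufufuufc

φ(ufufuufufuufufufuufc) expands symbol-by-symbol to uf ufu uf ufu uf uf ufu uf ufu uf uf ufu uf ufu uf ufu uf uf ufu ufc; joining the 20 pieces gives the next term.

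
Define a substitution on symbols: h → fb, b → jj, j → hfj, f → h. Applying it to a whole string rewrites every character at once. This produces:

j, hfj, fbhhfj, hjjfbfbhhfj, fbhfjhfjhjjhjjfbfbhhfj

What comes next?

φ(fbhfjhfjhjjhjjfbfbhhfj) expands symbol-by-symbol to h jj fb h hfj fb h hfj fb hfj hfj fb hfj hfj h jj h jj fb fb h hfj; joining the 22 pieces gives the next term.

hjjfbhhfjfbhhfjfbhfjhfjfbhfjhfjhjjhjjfbfbhhfj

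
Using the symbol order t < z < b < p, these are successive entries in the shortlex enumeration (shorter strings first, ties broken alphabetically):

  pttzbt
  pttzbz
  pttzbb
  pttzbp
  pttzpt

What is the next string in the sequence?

The successor of pttzpt increments the rightmost position that isn't already p and resets every position after it to t.

pttzpz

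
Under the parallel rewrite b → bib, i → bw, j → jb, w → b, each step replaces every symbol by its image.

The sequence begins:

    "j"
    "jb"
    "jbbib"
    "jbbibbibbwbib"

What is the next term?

Rewriting the 13 symbols of jbbibbibbwbib one by one yields jb bib bib bw bib bib bw bib bib b bib bw bib; concatenated:

jbbibbibbwbibbibbwbibbibbbibbwbib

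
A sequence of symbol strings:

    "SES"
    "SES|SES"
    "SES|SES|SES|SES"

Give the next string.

Every step duplicates the string with '|' between the halves.
Doubling SES|SES|SES|SES with '|' between the halves:

SES|SES|SES|SES|SES|SES|SES|SES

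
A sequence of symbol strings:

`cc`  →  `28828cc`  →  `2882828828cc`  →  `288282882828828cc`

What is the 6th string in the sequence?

2882828828288282882828828cc

The strings grow by a fixed prefix 28828 each time.
From 288282882828828cc, 2 further steps: 288282882828828cc → 28828288282882828828cc → (answer).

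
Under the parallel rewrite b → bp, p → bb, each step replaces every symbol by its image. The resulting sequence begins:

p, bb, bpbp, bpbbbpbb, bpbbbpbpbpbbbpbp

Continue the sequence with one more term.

φ(bpbbbpbpbpbbbpbp) expands symbol-by-symbol to bp bb bp bp bp bb bp bb bp bb bp bp bp bb bp bb; joining the 16 pieces gives the next term.

bpbbbpbpbpbbbpbbbpbbbpbpbpbbbpbb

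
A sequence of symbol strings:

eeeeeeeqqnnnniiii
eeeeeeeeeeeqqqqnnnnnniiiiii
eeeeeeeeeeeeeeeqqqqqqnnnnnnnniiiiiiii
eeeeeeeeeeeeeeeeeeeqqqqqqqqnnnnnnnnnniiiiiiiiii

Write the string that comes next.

Term n consists of 4n-1 e's, followed by 2n-2 q's, followed by 2n n's, followed by 2n i's, where the shown terms are n = 2, 3, 4, 5.
At n = 6 the blocks have lengths 23, 10, 12, 12.

eeeeeeeeeeeeeeeeeeeeeeeqqqqqqqqqqnnnnnnnnnnnniiiiiiiiiiii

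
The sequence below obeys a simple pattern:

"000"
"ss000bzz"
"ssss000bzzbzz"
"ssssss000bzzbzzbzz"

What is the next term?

ssssssss000bzzbzzbzzbzz

s(k+1) = ss·s(k)·bzz, so each term gains ss as a prefix and bzz as a suffix.
So the next term is ss·ssssss000bzzbzzbzz·bzz.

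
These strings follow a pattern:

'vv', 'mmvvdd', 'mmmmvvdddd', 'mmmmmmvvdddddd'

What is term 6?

Each term wraps the previous one in mm on the left and dd on the right.
From mmmmmmvvdddddd, 2 further steps: mmmmmmvvdddddd → mmmmmmmmvvdddddddd → (answer).

mmmmmmmmmmvvdddddddddd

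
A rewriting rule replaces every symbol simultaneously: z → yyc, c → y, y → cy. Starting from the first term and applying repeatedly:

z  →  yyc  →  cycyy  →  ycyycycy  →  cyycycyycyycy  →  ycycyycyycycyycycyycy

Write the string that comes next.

φ(ycycyycyycycyycycyycy) expands symbol-by-symbol to cy y cy y cy cy y cy cy y cy y cy cy y cy y cy cy y cy; joining the 21 pieces gives the next term.

cyycyycycyycycyycyycycyycyycycyycy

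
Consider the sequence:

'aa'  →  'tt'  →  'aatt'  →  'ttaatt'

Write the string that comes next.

aattttaatt

Each term (from the third on) is the two preceding terms concatenated in order: term 3 = aa·tt = aatt.
Continuing: aatt · ttaatt gives term 5.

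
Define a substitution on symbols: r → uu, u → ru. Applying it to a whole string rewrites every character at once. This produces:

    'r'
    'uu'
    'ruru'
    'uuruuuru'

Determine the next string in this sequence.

Expanding uuruuuru: u→ru, u→ru, r→uu, u→ru, u→ru, u→ru, r→uu, u→ru. Concatenated: ru ru uu ru ru ru uu ru.

ruruuurururuuuru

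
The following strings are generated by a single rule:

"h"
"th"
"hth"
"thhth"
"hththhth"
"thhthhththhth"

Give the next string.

hththhththhthhththhth

From term 3 onward, concatenate the second-to-last term with the last: h·th = hth, th·hth = thhth, …
Continuing: hththhth · thhthhththhth gives term 7.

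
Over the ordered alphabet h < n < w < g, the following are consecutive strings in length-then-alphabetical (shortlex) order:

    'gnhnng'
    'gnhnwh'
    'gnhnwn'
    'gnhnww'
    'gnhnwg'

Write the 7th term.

Advancing 2 positions from gnhnwg through gnhnwg → gnhngh reaches term 7.

gnhngn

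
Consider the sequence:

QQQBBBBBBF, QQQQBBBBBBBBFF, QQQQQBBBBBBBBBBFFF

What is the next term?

QQQQQQBBBBBBBBBBBBFFFF

Each string has the form Q^{n+1} B^{2n+2} F^{n-1}, where the shown terms are n = 2, 3, 4.
Setting n = 5 gives 6, 12, 4 characters in each block.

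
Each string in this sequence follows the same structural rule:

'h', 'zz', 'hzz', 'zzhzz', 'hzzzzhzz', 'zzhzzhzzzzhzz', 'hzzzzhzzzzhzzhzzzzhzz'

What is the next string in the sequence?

From term 3 onward, concatenate the second-to-last term with the last: h·zz = hzz, zz·hzz = zzhzz, …
The next term joins zzhzzhzzzzhzz and hzzzzhzzzzhzzhzzzzhzz.

zzhzzhzzzzhzzhzzzzhzzzzhzzhzzzzhzz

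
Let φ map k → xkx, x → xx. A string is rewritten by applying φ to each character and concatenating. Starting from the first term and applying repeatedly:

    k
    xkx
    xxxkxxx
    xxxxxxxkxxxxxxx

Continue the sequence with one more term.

Applying the rule to each of the 15 symbols of xxxxxxxkxxxxxxx gives the pieces xx xx xx xx xx xx xx xkx xx xx xx xx xx xx xx, which concatenate to the answer.

xxxxxxxxxxxxxxxkxxxxxxxxxxxxxxx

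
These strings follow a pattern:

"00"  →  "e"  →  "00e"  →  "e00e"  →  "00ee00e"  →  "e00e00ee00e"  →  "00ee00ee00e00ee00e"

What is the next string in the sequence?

e00e00ee00e00ee00ee00e00ee00e

Each term (from the third on) is the two preceding terms concatenated in order: term 3 = 00·e = 00e.
The next term joins e00e00ee00e and 00ee00ee00e00ee00e.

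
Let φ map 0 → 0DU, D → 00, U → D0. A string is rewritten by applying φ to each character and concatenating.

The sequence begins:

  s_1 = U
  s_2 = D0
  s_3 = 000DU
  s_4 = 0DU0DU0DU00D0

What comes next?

0DU00D00DU00D00DU00D00DU0DU000DU

φ(0DU0DU0DU00D0) expands symbol-by-symbol to 0DU 00 D0 0DU 00 D0 0DU 00 D0 0DU 0DU 00 0DU; joining the 13 pieces gives the next term.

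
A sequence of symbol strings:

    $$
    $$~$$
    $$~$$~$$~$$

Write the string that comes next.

s(k+1) = s(k)·~·s(k) — each term doubles the last with '~' between the halves.
Doubling $$~$$~$$~$$ with '~' between the halves:

$$~$$~$$~$$~$$~$$~$$~$$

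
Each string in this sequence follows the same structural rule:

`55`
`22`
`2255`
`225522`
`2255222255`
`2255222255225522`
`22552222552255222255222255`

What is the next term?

225522225522552222552222552255222255225522

From term 3 onward, concatenate the last term with the second-to-last: 22·55 = 2255, 2255·22 = 225522, …
The next term joins 22552222552255222255222255 and 2255222255225522.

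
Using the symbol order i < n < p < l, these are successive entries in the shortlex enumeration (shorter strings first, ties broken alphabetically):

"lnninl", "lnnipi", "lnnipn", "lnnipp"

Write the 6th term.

Continuing the enumeration 2 steps past lnnipp: lnnipp → lnnipl → (answer).

lnnili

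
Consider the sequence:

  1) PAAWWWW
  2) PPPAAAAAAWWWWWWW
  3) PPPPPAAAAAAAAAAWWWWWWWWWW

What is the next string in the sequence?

PPPPPPPAAAAAAAAAAAAAAWWWWWWWWWWWWW

Term n consists of 2n-1 P's, followed by 4n-2 A's, followed by 3n+1 W's (n = 1, 2, …).
At n = 4 the blocks have lengths 7, 14, 13.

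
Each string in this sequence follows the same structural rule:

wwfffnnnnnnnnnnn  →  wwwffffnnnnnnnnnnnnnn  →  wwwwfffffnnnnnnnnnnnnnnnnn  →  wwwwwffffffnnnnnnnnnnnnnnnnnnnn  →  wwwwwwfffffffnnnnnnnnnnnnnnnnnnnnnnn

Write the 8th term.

The n-th term is n-1 w's then n f's then 3n+2 n's, where the shown terms are n = 3, 4, 5, 6, 7.
At n = 10 the blocks have lengths 9, 10, 32.

wwwwwwwwwffffffffffnnnnnnnnnnnnnnnnnnnnnnnnnnnnnnnn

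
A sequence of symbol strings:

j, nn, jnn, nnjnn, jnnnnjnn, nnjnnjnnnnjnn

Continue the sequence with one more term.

jnnnnjnnnnjnnjnnnnjnn

From term 3 onward, concatenate the second-to-last term with the last: j·nn = jnn, nn·jnn = nnjnn, …
Continuing: jnnnnjnn · nnjnnjnnnnjnn gives term 7.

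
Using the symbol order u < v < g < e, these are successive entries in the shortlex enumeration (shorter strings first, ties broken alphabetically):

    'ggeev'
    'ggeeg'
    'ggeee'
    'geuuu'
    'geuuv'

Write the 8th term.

Advancing 3 positions from geuuv through geuuv → geuug → geuue reaches term 8.

geuvu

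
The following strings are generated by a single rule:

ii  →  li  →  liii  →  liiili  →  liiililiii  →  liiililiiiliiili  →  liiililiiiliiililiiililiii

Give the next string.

liiililiiiliiililiiililiiiliiililiiiliiili

Each term (from the third on) is the previous term followed by the one before it: term 3 = li·ii = liii.
Continuing: liiililiiiliiililiiililiii · liiililiiiliiili gives term 8.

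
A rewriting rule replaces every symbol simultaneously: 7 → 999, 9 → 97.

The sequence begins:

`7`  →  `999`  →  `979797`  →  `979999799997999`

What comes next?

Rewriting the 15 symbols of 979999799997999 one by one yields 97 999 97 97 97 97 999 97 97 97 97 999 97 97 97; concatenated:

979999797979799997979797999979797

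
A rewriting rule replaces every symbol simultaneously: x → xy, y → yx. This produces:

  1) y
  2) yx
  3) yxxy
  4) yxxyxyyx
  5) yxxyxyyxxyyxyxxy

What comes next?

yxxyxyyxxyyxyxxyxyyxyxxyyxxyxyyx

Replace each of the 16 characters of yxxyxyyxxyyxyxxy in place — yx xy xy yx xy yx yx xy xy yx yx xy yx xy xy yx — and concatenate.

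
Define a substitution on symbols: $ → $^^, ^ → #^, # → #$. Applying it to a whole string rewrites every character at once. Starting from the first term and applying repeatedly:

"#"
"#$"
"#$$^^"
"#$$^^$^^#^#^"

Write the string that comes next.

#$$^^$^^#^#^$^^#^#^#$#^#$#^

Rewriting each symbol of #$$^^$^^#^#^: #→#$, $→$^^, $→$^^, ^→#^, ^→#^, $→$^^, ^→#^, ^→#^, #→#$, ^→#^, #→#$, ^→#^, which concatenates to #$ $^^ $^^ #^ #^ $^^ #^ #^ #$ #^ #$ #^.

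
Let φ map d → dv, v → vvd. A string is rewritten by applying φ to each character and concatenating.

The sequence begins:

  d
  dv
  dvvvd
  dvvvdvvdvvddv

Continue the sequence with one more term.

Applying the rule to each of the 13 symbols of dvvvdvvdvvddv gives the pieces dv vvd vvd vvd dv vvd vvd dv vvd vvd dv dv vvd, which concatenate to the answer.

dvvvdvvdvvddvvvdvvddvvvdvvddvdvvvd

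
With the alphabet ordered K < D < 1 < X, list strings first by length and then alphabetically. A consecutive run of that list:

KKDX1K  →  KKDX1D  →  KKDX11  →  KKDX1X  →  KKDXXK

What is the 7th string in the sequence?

KKDXX1

Continuing the enumeration 2 steps past KKDXXK: KKDXXK → KKDXXD → (answer).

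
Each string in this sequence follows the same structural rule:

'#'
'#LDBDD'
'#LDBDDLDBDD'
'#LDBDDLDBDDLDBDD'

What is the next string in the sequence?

Every step adds LDBDD to the end: s(k+1) = s(k)·LDBDD.
Applying this once more to #LDBDDLDBDDLDBDD:

#LDBDDLDBDDLDBDDLDBDD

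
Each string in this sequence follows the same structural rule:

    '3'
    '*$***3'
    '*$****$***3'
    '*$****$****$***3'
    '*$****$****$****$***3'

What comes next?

Each term is the previous one with *$*** prepended.
Applying this once more to *$****$****$****$***3:

*$****$****$****$****$***3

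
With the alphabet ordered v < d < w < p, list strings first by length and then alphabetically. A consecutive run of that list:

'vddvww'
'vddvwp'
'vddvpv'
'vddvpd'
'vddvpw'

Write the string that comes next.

vddvpp

The successor of vddvpw increments the rightmost position that isn't already p and resets every position after it to v.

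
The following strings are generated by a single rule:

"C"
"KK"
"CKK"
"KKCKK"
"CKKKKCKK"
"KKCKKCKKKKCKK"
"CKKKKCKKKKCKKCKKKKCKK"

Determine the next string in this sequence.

KKCKKCKKKKCKKCKKKKCKKKKCKKCKKKKCKK

Each term (from the third on) is the two preceding terms concatenated in order: term 3 = C·KK = CKK.
The next term joins KKCKKCKKKKCKK and CKKKKCKKKKCKKCKKKKCKK.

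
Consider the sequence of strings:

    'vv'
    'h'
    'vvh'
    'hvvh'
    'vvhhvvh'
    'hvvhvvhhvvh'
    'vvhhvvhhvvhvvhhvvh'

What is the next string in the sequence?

hvvhvvhhvvhvvhhvvhhvvhvvhhvvh

This is a Fibonacci-style word recurrence s(k) = s(k−2)·s(k−1): e.g. vv·h = vvh.
Continuing: hvvhvvhhvvh · vvhhvvhhvvhvvhhvvh gives term 8.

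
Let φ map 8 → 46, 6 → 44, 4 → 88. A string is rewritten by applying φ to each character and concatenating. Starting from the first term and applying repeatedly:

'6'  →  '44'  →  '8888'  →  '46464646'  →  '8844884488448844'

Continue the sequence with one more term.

Applying the rule to each of the 16 symbols of 8844884488448844 gives the pieces 46 46 88 88 46 46 88 88 46 46 88 88 46 46 88 88, which concatenate to the answer.

46468888464688884646888846468888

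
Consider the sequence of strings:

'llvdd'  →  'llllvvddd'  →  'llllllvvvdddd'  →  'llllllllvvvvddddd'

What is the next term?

llllllllllvvvvvdddddd

Reading off run lengths: l runs 2, 4, 6, 8; v runs 1, 2, 3, 4; d runs 2, 3, 4, 5 — each is linear in n (n = 1, 2, …).
At n = 5 the blocks have lengths 10, 5, 6.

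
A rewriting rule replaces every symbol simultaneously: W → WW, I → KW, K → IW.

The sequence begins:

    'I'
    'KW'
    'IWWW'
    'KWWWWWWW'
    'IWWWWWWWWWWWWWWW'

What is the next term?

KWWWWWWWWWWWWWWWWWWWWWWWWWWWWWWW

φ(IWWWWWWWWWWWWWWW) expands symbol-by-symbol to KW WW WW WW WW WW WW WW WW WW WW WW WW WW WW WW; joining the 16 pieces gives the next term.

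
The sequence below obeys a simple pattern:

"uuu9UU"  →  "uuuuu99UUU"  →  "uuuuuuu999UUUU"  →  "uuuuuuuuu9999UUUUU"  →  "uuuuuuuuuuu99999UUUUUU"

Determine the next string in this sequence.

Reading off run lengths: u runs 3, 5, 7, 9, 11; 9 runs 1, 2, 3, 4, 5; U runs 2, 3, 4, 5, 6 — each is linear in n, where the shown terms are n = 2, 3, 4, 5, 6.
At n = 7 the blocks have lengths 13, 6, 7.

uuuuuuuuuuuuu999999UUUUUUU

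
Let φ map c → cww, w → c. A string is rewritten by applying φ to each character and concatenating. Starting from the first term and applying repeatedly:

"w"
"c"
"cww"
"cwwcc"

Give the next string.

Expanding cwwcc: c→cww, w→c, w→c, c→cww, c→cww. Concatenated: cww c c cww cww.

cwwcccwwcww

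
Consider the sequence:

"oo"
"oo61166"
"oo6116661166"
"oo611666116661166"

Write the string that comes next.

oo61166611666116661166

The strings grow by a fixed suffix 61166 each time.
So the next term is oo611666116661166·61166.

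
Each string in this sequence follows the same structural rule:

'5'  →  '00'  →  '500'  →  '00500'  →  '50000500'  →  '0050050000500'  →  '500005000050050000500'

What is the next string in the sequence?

0050050000500500005000050050000500

Each term (from the third on) is the two preceding terms concatenated in order: term 3 = 5·00 = 500.
Continuing: 0050050000500 · 500005000050050000500 gives term 8.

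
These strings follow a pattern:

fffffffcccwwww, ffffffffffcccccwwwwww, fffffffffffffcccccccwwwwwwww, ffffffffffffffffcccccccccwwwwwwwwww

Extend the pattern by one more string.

fffffffffffffffffffcccccccccccwwwwwwwwwwww

Each string has the form f^{3n+1} c^{2n-1} w^{2n}, where the shown terms are n = 2, 3, 4, 5.
Setting n = 6 gives 19, 11, 12 characters in each block.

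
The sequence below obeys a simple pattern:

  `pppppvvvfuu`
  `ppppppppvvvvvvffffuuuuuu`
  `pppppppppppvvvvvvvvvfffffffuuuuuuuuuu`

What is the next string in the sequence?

ppppppppppppppvvvvvvvvvvvvffffffffffuuuuuuuuuuuuuu

The n-th term is 3n+2 p's then 3n v's then 3n-2 f's then 4n-2 u's (n = 1, 2, …).
Setting n = 4 gives 14, 12, 10, 14 characters in each block.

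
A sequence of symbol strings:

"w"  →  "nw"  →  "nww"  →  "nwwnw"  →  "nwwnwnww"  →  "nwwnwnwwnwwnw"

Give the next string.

From term 3 onward, concatenate the last term with the second-to-last: nw·w = nww, nww·nw = nwwnw, …
So term 7 is nwwnwnwwnwwnw·nwwnwnww.

nwwnwnwwnwwnwnwwnwnww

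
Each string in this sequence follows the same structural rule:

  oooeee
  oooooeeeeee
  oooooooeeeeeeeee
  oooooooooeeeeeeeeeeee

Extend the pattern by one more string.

oooooooooooeeeeeeeeeeeeeee

Term n consists of 2n+1 o's, followed by 3n e's (n = 1, 2, …).
At n = 5 the blocks have lengths 11, 15.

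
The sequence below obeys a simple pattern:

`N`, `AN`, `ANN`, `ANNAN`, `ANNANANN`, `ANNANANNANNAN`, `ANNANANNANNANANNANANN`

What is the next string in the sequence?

Each term (from the third on) is the previous term followed by the one before it: term 3 = AN·N = ANN.
Continuing: ANNANANNANNANANNANANN · ANNANANNANNAN gives term 8.

ANNANANNANNANANNANANNANNANANNANNAN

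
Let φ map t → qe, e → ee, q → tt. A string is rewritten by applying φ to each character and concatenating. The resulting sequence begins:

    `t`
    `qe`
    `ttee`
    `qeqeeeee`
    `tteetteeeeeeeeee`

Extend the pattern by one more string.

qeqeeeeeqeqeeeeeeeeeeeeeeeeeeeee

Applying the rule to each of the 16 symbols of tteetteeeeeeeeee gives the pieces qe qe ee ee qe qe ee ee ee ee ee ee ee ee ee ee, which concatenate to the answer.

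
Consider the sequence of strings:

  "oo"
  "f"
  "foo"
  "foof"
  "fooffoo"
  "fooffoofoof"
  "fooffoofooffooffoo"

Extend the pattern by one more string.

fooffoofooffooffoofooffoofoof

From term 3 onward, concatenate the last term with the second-to-last: f·oo = foo, foo·f = foof, …
The next term joins fooffoofooffooffoo and fooffoofoof.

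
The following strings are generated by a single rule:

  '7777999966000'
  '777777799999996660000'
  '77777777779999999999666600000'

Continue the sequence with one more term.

7777777777777999999999999966666000000

Reading off run lengths: 7 runs 4, 7, 10; 9 runs 4, 7, 10; 6 runs 2, 3, 4; 0 runs 3, 4, 5 — each is linear in n (n = 1, 2, …).
Setting n = 4 gives 13, 13, 5, 6 characters in each block.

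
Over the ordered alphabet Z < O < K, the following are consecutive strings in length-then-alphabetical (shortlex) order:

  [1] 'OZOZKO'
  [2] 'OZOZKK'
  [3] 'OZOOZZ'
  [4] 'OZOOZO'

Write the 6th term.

Advancing 2 positions from OZOOZO through OZOOZO → OZOOZK reaches term 6.

OZOOOZ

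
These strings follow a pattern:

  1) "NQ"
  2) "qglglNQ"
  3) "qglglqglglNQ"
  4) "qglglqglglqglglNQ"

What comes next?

Each term is the previous one with qglgl prepended.
Applying this once more to qglglqglglqglglNQ:

qglglqglglqglglqglglNQ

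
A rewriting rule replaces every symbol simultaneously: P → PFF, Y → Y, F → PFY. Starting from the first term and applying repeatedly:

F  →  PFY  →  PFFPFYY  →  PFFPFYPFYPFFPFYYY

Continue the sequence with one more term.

Rewriting the 17 symbols of PFFPFYPFYPFFPFYYY one by one yields PFF PFY PFY PFF PFY Y PFF PFY Y PFF PFY PFY PFF PFY Y Y Y; concatenated:

PFFPFYPFYPFFPFYYPFFPFYYPFFPFYPFYPFFPFYYYY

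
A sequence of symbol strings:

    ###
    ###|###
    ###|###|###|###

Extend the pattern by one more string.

Every step duplicates the string with '|' between the halves.
So the next term is two copies of ###|###|###|### with '|' between the halves.

###|###|###|###|###|###|###|###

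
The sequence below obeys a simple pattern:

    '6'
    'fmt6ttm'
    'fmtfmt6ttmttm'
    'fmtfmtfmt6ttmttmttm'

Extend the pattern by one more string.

fmtfmtfmtfmt6ttmttmttmttm

Every step adds fmt to the front and ttm to the end of the previous string.
So the next term is fmt·fmtfmtfmt6ttmttmttm·ttm.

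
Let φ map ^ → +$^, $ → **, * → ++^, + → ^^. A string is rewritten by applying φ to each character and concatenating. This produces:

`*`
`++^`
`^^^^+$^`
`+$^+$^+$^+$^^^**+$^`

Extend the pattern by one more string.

^^**+$^^^**+$^^^**+$^^^**+$^+$^+$^++^++^^^**+$^

Applying the rule to each of the 19 symbols of +$^+$^+$^+$^^^**+$^ gives the pieces ^^ ** +$^ ^^ ** +$^ ^^ ** +$^ ^^ ** +$^ +$^ +$^ ++^ ++^ ^^ ** +$^, which concatenate to the answer.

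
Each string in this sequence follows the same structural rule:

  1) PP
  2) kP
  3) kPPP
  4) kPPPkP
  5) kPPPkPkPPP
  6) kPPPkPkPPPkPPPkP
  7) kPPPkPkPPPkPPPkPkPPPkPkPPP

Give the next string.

kPPPkPkPPPkPPPkPkPPPkPkPPPkPPPkPkPPPkPPPkP

Each term (from the third on) is the previous term followed by the one before it: term 3 = kP·PP = kPPP.
So term 8 is kPPPkPkPPPkPPPkPkPPPkPkPPP·kPPPkPkPPPkPPPkP.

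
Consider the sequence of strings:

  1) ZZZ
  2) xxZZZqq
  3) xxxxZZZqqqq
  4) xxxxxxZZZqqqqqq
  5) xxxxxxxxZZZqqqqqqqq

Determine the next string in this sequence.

Every step adds xx to the front and qq to the end of the previous string.
Applying this once more to xxxxxxxxZZZqqqqqqqq:

xxxxxxxxxxZZZqqqqqqqqqq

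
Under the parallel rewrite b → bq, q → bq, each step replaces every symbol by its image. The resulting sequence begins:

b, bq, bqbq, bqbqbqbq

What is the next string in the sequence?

Apply φ to bqbqbqbq symbol by symbol: b→bq, q→bq, b→bq, q→bq, b→bq, q→bq, b→bq, q→bq; joined: bq bq bq bq bq bq bq bq.

bqbqbqbqbqbqbqbq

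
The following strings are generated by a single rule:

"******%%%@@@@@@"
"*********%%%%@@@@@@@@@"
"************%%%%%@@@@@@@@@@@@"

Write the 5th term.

******************%%%%%%%@@@@@@@@@@@@@@@@@@

Reading off run lengths: * runs 6, 9, 12; % runs 3, 4, 5; @ runs 6, 9, 12 — each is linear in n, where the shown terms are n = 2, 3, 4.
Setting n = 6 gives 18, 7, 18 characters in each block.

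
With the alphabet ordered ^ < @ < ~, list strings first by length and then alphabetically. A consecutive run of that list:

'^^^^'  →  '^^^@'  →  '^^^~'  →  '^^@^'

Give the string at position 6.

Advancing 2 positions from ^^@^ through ^^@^ → ^^@@ reaches term 6.

^^@~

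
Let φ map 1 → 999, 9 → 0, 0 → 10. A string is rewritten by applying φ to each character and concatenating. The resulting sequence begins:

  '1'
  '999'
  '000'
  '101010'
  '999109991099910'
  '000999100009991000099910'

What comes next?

Rewriting the 24 symbols of 000999100009991000099910 one by one yields 10 10 10 0 0 0 999 10 10 10 10 0 0 0 999 10 10 10 10 0 0 0 999 10; concatenated:

101010000999101010100009991010101000099910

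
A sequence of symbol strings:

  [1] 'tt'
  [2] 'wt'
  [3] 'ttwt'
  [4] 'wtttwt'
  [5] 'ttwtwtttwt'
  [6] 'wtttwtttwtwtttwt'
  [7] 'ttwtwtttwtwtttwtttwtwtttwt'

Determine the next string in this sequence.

wtttwtttwtwtttwtttwtwtttwtwtttwtttwtwtttwt

This is a Fibonacci-style word recurrence s(k) = s(k−2)·s(k−1): e.g. tt·wt = ttwt.
Continuing: wtttwtttwtwtttwt · ttwtwtttwtwtttwtttwtwtttwt gives term 8.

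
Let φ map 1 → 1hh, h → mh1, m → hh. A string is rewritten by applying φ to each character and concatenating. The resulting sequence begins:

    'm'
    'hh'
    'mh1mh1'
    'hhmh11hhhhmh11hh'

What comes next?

Rewriting the 16 symbols of hhmh11hhhhmh11hh one by one yields mh1 mh1 hh mh1 1hh 1hh mh1 mh1 mh1 mh1 hh mh1 1hh 1hh mh1 mh1; concatenated:

mh1mh1hhmh11hh1hhmh1mh1mh1mh1hhmh11hh1hhmh1mh1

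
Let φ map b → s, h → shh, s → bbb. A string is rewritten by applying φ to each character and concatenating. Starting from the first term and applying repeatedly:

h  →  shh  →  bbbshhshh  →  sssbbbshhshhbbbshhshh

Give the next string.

Rewriting the 21 symbols of sssbbbshhshhbbbshhshh one by one yields bbb bbb bbb s s s bbb shh shh bbb shh shh s s s bbb shh shh bbb shh shh; concatenated:

bbbbbbbbbsssbbbshhshhbbbshhshhsssbbbshhshhbbbshhshh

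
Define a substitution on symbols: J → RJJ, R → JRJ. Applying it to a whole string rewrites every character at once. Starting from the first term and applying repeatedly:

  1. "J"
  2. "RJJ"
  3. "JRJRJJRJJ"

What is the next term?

RJJJRJRJJJRJRJJRJJJRJRJJRJJ

Apply φ to JRJRJJRJJ symbol by symbol: J→RJJ, R→JRJ, J→RJJ, R→JRJ, J→RJJ, J→RJJ, R→JRJ, J→RJJ, J→RJJ; joined: RJJ JRJ RJJ JRJ RJJ RJJ JRJ RJJ RJJ.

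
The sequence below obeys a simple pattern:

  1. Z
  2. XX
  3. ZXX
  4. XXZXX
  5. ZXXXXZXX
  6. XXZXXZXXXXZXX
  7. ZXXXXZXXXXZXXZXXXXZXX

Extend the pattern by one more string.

From term 3 onward, concatenate the second-to-last term with the last: Z·XX = ZXX, XX·ZXX = XXZXX, …
The next term joins XXZXXZXXXXZXX and ZXXXXZXXXXZXXZXXXXZXX.

XXZXXZXXXXZXXZXXXXZXXXXZXXZXXXXZXX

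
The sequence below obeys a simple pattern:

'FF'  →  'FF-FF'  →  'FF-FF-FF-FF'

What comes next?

Each string is two copies of the previous one joined by '-'.
Doubling FF-FF-FF-FF with '-' between the halves:

FF-FF-FF-FF-FF-FF-FF-FF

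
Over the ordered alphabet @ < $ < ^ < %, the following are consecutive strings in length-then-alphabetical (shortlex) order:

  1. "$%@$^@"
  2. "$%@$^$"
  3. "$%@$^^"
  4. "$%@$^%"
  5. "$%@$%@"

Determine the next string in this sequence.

$%@$%$

Treat $%@$%@ as a base-4 numeral over the given alphabet and add one, carrying through any trailing %'s.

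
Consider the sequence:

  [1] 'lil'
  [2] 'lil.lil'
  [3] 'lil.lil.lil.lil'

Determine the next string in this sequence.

lil.lil.lil.lil.lil.lil.lil.lil

s(k+1) = s(k)·.·s(k) — each term doubles the last with '.' between the halves.
So the next term is two copies of lil.lil.lil.lil with '.' between the halves.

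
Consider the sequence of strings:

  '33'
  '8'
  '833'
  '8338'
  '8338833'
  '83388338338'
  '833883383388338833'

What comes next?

83388338338833883383388338338

Each term (from the third on) is the previous term followed by the one before it: term 3 = 8·33 = 833.
Continuing: 833883383388338833 · 83388338338 gives term 8.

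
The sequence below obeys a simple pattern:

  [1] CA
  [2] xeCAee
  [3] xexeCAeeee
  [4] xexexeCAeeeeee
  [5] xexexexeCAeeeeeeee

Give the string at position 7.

xexexexexexeCAeeeeeeeeeeee

Each term wraps the previous one in xe on the left and ee on the right.
From xexexexeCAeeeeeeee, 2 further steps: xexexexeCAeeeeeeee → xexexexexeCAeeeeeeeeee → (answer).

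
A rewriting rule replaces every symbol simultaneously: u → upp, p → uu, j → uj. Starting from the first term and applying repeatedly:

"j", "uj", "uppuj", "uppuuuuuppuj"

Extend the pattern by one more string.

Rewriting each symbol of uppuuuuuppuj: u→upp, p→uu, p→uu, u→upp, u→upp, u→upp, u→upp, u→upp, p→uu, p→uu, u→upp, j→uj, which concatenates to upp uu uu upp upp upp upp upp uu uu upp uj.

uppuuuuuppuppuppuppuppuuuuuppuj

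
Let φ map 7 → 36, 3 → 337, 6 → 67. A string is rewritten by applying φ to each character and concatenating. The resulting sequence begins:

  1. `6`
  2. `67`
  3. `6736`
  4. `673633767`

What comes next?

673633767337337366736

Rewriting each symbol of 673633767: 6→67, 7→36, 3→337, 6→67, 3→337, 3→337, 7→36, 6→67, 7→36, which concatenates to 67 36 337 67 337 337 36 67 36.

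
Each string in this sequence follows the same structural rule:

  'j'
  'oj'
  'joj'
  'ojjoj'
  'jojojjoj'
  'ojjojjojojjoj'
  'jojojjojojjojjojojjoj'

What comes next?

ojjojjojojjojjojojjojojjojjojojjoj

This is a Fibonacci-style word recurrence s(k) = s(k−2)·s(k−1): e.g. j·oj = joj.
The next term joins ojjojjojojjoj and jojojjojojjojjojojjoj.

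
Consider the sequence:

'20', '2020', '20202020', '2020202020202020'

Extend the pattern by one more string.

Each string is two copies of the previous one concatenated.
One more doubling of 2020202020202020 gives the answer.

20202020202020202020202020202020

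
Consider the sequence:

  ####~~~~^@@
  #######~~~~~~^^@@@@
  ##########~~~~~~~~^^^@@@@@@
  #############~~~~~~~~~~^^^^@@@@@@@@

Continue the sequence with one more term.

################~~~~~~~~~~~~^^^^^@@@@@@@@@@

Each string has the form #^{3n+1} ~^{2n+2} ^^{n} @^{2n} (n = 1, 2, …).
At n = 5 the blocks have lengths 16, 12, 5, 10.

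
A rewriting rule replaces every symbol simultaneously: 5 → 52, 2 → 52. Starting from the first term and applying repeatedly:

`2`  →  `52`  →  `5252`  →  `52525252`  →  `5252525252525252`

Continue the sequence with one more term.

Applying the rule to each of the 16 symbols of 5252525252525252 gives the pieces 52 52 52 52 52 52 52 52 52 52 52 52 52 52 52 52, which concatenate to the answer.

52525252525252525252525252525252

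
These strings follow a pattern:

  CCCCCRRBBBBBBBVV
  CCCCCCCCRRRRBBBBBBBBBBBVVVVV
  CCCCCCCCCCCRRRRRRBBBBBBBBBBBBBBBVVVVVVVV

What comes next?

Term n consists of 3n+2 C's, followed by 2n R's, followed by 4n+3 B's, followed by 3n-1 V's (n = 1, 2, …).
For the next term, n = 4, so the run lengths are 14, 8, 19, 11.

CCCCCCCCCCCCCCRRRRRRRRBBBBBBBBBBBBBBBBBBBVVVVVVVVVVV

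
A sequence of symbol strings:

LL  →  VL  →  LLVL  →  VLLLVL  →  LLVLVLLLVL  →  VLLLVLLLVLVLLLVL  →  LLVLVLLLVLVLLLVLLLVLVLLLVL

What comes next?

VLLLVLLLVLVLLLVLLLVLVLLLVLVLLLVLLLVLVLLLVL

This is a Fibonacci-style word recurrence s(k) = s(k−2)·s(k−1): e.g. LL·VL = LLVL.
So term 8 is VLLLVLLLVLVLLLVL·LLVLVLLLVLVLLLVLLLVLVLLLVL.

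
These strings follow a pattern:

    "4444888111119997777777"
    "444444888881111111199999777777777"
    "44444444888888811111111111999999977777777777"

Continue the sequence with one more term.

Each string has the form 4^{2n} 8^{2n-1} 1^{3n-1} 9^{2n-1} 7^{2n+3}, where the shown terms are n = 2, 3, 4.
Setting n = 5 gives 10, 9, 14, 9, 13 characters in each block.

4444444444888888888111111111111119999999997777777777777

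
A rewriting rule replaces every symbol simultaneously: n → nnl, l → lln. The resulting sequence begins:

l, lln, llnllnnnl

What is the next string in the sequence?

Expanding llnllnnnl: l→lln, l→lln, n→nnl, l→lln, l→lln, n→nnl, n→nnl, n→nnl, l→lln. Concatenated: lln lln nnl lln lln nnl nnl nnl lln.

llnllnnnlllnllnnnlnnlnnllln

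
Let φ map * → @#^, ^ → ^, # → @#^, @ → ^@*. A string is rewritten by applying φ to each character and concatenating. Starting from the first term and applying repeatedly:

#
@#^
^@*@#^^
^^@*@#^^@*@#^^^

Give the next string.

^^^@*@#^^@*@#^^^^@*@#^^@*@#^^^^

Applying the rule to each of the 15 symbols of ^^@*@#^^@*@#^^^ gives the pieces ^ ^ ^@* @#^ ^@* @#^ ^ ^ ^@* @#^ ^@* @#^ ^ ^ ^, which concatenate to the answer.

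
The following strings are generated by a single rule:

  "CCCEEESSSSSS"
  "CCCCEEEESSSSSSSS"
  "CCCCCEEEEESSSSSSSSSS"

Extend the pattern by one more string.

Reading off run lengths: C runs 3, 4, 5; E runs 3, 4, 5; S runs 6, 8, 10 — each is linear in n, where the shown terms are n = 3, 4, 5.
At n = 6 the blocks have lengths 6, 6, 12.

CCCCCCEEEEEESSSSSSSSSSSS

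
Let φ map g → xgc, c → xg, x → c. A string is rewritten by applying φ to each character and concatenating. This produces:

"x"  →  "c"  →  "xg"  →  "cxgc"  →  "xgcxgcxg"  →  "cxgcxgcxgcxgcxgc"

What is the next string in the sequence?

Rewriting the 16 symbols of cxgcxgcxgcxgcxgc one by one yields xg c xgc xg c xgc xg c xgc xg c xgc xg c xgc xg; concatenated:

xgcxgcxgcxgcxgcxgcxgcxgcxgcxgcxg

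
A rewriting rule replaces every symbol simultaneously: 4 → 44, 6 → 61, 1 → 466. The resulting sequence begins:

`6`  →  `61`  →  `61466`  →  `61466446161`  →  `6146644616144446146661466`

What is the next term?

Applying the rule to each of the 25 symbols of 6146644616144446146661466 gives the pieces 61 466 44 61 61 44 44 61 466 61 466 44 44 44 44 61 466 44 61 61 61 466 44 61 61, which concatenate to the answer.

6146644616144446146661466444444446146644616161466446161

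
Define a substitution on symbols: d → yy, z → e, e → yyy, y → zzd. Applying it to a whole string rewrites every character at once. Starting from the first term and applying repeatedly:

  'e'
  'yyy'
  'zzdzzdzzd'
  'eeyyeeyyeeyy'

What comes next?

yyyyyyzzdzzdyyyyyyzzdzzdyyyyyyzzdzzd

Apply φ to eeyyeeyyeeyy symbol by symbol: e→yyy, e→yyy, y→zzd, y→zzd, e→yyy, e→yyy, y→zzd, y→zzd, e→yyy, e→yyy, y→zzd, y→zzd; joined: yyy yyy zzd zzd yyy yyy zzd zzd yyy yyy zzd zzd.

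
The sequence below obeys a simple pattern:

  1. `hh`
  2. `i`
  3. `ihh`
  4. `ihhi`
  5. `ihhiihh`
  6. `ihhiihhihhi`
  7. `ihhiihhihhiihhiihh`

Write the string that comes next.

ihhiihhihhiihhiihhihhiihhihhi

From term 3 onward, concatenate the last term with the second-to-last: i·hh = ihh, ihh·i = ihhi, …
The next term joins ihhiihhihhiihhiihh and ihhiihhihhi.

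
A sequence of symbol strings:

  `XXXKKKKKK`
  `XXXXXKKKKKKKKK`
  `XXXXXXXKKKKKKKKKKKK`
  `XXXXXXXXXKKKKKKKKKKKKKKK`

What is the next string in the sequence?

XXXXXXXXXXXKKKKKKKKKKKKKKKKKK

The n-th term is 2n-1 X's then 3n K's, where the shown terms are n = 2, 3, 4, 5.
Setting n = 6 gives 11, 18 characters in each block.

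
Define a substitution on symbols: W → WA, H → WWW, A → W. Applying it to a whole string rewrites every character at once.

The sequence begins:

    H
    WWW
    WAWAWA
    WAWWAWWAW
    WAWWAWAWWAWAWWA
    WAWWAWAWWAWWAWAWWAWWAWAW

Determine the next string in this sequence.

WAWWAWAWWAWWAWAWWAWAWWAWWAWAWWAWAWWAWWA

Applying the rule to each of the 24 symbols of WAWWAWAWWAWWAWAWWAWWAWAW gives the pieces WA W WA WA W WA W WA WA W WA WA W WA W WA WA W WA WA W WA W WA, which concatenate to the answer.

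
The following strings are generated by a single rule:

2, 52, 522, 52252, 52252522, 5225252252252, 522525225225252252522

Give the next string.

From term 3 onward, concatenate the last term with the second-to-last: 52·2 = 522, 522·52 = 52252, …
The next term joins 522525225225252252522 and 5225252252252.

5225252252252522525225225252252252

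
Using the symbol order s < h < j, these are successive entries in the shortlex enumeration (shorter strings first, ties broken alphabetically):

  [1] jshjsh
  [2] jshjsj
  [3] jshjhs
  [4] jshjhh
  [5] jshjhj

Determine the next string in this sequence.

Treat jshjhj as a base-3 numeral over the given alphabet and add one, carrying through any trailing j's.

jshjjs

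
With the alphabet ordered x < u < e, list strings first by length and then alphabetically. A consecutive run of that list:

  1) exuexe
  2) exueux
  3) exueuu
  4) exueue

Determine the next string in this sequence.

The successor of exueue increments the rightmost position that isn't already e and resets every position after it to x.

exueex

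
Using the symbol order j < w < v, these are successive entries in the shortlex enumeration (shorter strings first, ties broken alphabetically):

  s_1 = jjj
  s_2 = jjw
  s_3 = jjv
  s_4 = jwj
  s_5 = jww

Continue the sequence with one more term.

jwv

Treat jww as a base-3 numeral over the given alphabet and add one, carrying through any trailing v's.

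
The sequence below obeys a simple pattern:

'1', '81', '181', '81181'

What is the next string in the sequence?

18181181

From term 3 onward, concatenate the second-to-last term with the last: 1·81 = 181, 81·181 = 81181, …
The next term joins 181 and 81181.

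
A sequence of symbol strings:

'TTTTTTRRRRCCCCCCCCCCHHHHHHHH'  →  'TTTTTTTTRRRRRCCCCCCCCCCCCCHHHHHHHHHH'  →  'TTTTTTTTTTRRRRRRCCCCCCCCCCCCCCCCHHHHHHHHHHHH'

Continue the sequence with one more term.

TTTTTTTTTTTTRRRRRRRCCCCCCCCCCCCCCCCCCCHHHHHHHHHHHHHH

Each string has the form T^{2n} R^{n+1} C^{3n+1} H^{2n+2}, where the shown terms are n = 3, 4, 5.
Setting n = 6 gives 12, 7, 19, 14 characters in each block.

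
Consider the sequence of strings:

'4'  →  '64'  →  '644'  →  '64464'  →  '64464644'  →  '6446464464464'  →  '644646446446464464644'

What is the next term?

6446464464464644646446446464464464

Each term (from the third on) is the previous term followed by the one before it: term 3 = 64·4 = 644.
Continuing: 644646446446464464644 · 6446464464464 gives term 8.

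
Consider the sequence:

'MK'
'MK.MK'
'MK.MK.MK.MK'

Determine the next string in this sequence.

Each string is two copies of the previous one joined by '.'.
So the next term is two copies of MK.MK.MK.MK with '.' between the halves.

MK.MK.MK.MK.MK.MK.MK.MK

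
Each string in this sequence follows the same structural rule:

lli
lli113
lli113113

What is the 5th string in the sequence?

The strings grow by a fixed suffix 113 each time.
From lli113113, 2 further steps: lli113113 → lli113113113 → (answer).

lli113113113113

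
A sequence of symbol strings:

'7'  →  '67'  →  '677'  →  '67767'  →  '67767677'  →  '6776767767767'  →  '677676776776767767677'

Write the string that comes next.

This is a Fibonacci-style word recurrence s(k) = s(k−1)·s(k−2): e.g. 67·7 = 677.
Continuing: 677676776776767767677 · 6776767767767 gives term 8.

6776767767767677676776776767767767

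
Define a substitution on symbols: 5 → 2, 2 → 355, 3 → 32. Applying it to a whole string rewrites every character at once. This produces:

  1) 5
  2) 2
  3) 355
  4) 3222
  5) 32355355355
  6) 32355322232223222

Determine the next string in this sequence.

φ(32355322232223222) expands symbol-by-symbol to 32 355 32 2 2 32 355 355 355 32 355 355 355 32 355 355 355; joining the 17 pieces gives the next term.

323553222323553553553235535535532355355355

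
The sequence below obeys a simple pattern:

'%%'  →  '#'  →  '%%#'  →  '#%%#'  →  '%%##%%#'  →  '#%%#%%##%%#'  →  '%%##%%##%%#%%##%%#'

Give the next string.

#%%#%%##%%#%%##%%##%%#%%##%%#

Each term (from the third on) is the two preceding terms concatenated in order: term 3 = %%·# = %%#.
Continuing: #%%#%%##%%# · %%##%%##%%#%%##%%# gives term 8.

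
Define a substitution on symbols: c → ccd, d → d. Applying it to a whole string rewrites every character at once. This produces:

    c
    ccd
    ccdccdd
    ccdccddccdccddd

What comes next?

Rewriting the 15 symbols of ccdccddccdccddd one by one yields ccd ccd d ccd ccd d d ccd ccd d ccd ccd d d d; concatenated:

ccdccddccdccdddccdccddccdccdddd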